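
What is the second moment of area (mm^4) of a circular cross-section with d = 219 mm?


r = d / 2 = 219 / 2 = 109.5 mm
I = pi * r^4 / 4 = pi * 109.5^4 / 4
= 112913627.02 mm^4

112913627.02 mm^4


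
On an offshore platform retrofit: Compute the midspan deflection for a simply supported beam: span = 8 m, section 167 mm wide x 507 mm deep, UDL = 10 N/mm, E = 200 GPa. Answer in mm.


I = 167 * 507^3 / 12 = 1813673481.75 mm^4
L = 8000.0 mm, w = 10 N/mm, E = 200000.0 MPa
delta = 5 * w * L^4 / (384 * E * I)
= 5 * 10 * 8000.0^4 / (384 * 200000.0 * 1813673481.75)
= 1.4703 mm

1.4703 mm


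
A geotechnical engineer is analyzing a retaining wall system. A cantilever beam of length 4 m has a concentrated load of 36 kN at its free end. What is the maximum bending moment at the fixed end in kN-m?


For a cantilever with a point load at the free end:
M_max = P * L = 36 * 4 = 144 kN-m

144 kN-m


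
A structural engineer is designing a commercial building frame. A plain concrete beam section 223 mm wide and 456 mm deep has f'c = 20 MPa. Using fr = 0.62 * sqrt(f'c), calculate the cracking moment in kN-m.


fr = 0.62 * sqrt(20) = 0.62 * 4.4721 = 2.7727 MPa
I = 223 * 456^3 / 12 = 1762049664.0 mm^4
y_t = 228.0 mm
M_cr = fr * I / y_t = 2.7727 * 1762049664.0 / 228.0 N-mm
= 21.4284 kN-m

21.4284 kN-m


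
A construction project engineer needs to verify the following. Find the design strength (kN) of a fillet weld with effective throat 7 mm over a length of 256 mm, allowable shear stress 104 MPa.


Strength = throat * length * allowable stress
= 7 * 256 * 104 N
= 186368 N
= 186.37 kN

186.37 kN


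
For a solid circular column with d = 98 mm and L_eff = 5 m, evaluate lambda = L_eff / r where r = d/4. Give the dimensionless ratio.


Radius of gyration r = d / 4 = 98 / 4 = 24.5 mm
L_eff = 5000.0 mm
Slenderness ratio = L / r = 5000.0 / 24.5 = 204.08 (dimensionless)

204.08 (dimensionless)


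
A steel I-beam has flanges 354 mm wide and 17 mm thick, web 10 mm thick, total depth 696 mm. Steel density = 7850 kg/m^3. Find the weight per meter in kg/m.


A_flanges = 2 * 354 * 17 = 12036 mm^2
A_web = (696 - 2 * 17) * 10 = 6620 mm^2
A_total = 12036 + 6620 = 18656 mm^2 = 0.018656 m^2
Weight = rho * A = 7850 * 0.018656 = 146.4496 kg/m

146.4496 kg/m


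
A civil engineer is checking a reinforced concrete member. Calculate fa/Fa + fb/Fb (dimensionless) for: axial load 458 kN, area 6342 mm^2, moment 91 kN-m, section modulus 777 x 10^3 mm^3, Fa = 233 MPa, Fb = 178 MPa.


f_a = P / A = 458000.0 / 6342 = 72.217 MPa
f_b = M / S = 91000000.0 / 777000.0 = 117.1171 MPa
Ratio = f_a / Fa + f_b / Fb
= 72.217 / 233 + 117.1171 / 178
= 0.9679 (dimensionless)

0.9679 (dimensionless)


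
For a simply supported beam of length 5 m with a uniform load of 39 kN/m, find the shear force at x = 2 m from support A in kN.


R_A = w * L / 2 = 39 * 5 / 2 = 97.5 kN
V(x) = R_A - w * x = 97.5 - 39 * 2
= 19.5 kN

19.5 kN


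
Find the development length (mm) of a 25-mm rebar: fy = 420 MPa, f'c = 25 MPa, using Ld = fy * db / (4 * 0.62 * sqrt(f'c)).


Ld = (fy * db) / (4 * 0.62 * sqrt(f'c))
= (420 * 25) / (4 * 0.62 * sqrt(25))
= 10500 / 12.4
= 846.77 mm

846.77 mm


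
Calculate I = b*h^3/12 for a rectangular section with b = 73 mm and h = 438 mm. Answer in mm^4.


I = b * h^3 / 12
= 73 * 438^3 / 12
= 73 * 84027672 / 12
= 511168338.0 mm^4

511168338.0 mm^4


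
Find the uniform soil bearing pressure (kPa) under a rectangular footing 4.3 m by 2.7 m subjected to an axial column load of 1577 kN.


A = 4.3 * 2.7 = 11.61 m^2
q = P / A = 1577 / 11.61
= 135.8312 kPa

135.8312 kPa


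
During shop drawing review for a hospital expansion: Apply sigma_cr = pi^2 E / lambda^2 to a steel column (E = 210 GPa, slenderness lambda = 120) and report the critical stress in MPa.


sigma_cr = pi^2 * E / lambda^2
= 9.8696 * 210000.0 / 120^2
= 9.8696 * 210000.0 / 14400
= 143.9317 MPa

143.9317 MPa


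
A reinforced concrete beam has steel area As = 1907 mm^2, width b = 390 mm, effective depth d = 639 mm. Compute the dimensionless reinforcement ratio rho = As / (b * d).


rho = As / (b * d)
= 1907 / (390 * 639)
= 1907 / 249210
= 0.007652 (dimensionless)

0.007652 (dimensionless)


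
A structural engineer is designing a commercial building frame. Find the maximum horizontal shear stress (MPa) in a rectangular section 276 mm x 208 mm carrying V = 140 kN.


A = b * h = 276 * 208 = 57408 mm^2
V = 140 kN = 140000.0 N
tau_max = 1.5 * V / A = 1.5 * 140000.0 / 57408
= 3.658 MPa

3.658 MPa


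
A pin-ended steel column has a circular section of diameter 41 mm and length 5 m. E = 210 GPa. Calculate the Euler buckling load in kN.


I = pi * d^4 / 64 = 138709.22 mm^4
L = 5000.0 mm
P_cr = pi^2 * E * I / L^2
= 9.8696 * 210000.0 * 138709.22 / 5000.0^2
= 11499.64 N = 11.4996 kN

11.4996 kN


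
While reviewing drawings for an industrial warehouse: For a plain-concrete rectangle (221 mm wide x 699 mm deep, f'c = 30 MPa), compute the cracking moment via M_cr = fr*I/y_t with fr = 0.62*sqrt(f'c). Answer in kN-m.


fr = 0.62 * sqrt(30) = 0.62 * 5.4772 = 3.3959 MPa
I = 221 * 699^3 / 12 = 6289882823.25 mm^4
y_t = 349.5 mm
M_cr = fr * I / y_t = 3.3959 * 6289882823.25 / 349.5 N-mm
= 61.115 kN-m

61.115 kN-m


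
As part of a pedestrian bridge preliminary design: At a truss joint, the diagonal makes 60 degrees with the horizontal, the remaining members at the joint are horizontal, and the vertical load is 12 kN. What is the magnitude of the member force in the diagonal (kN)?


At the joint, only the diagonal has a vertical component, so vertical equilibrium gives:
F * sin(60) = 12
F = 12 / sin(60)
= 12 / 0.866025
= 13.86 kN

13.86 kN


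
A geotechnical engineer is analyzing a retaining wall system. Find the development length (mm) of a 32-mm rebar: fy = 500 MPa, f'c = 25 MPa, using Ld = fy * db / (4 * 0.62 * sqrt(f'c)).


Ld = (fy * db) / (4 * 0.62 * sqrt(f'c))
= (500 * 32) / (4 * 0.62 * sqrt(25))
= 16000 / 12.4
= 1290.32 mm

1290.32 mm


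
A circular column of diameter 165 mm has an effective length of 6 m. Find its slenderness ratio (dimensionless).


Radius of gyration r = d / 4 = 165 / 4 = 41.25 mm
L_eff = 6000.0 mm
Slenderness ratio = L / r = 6000.0 / 41.25 = 145.45 (dimensionless)

145.45 (dimensionless)


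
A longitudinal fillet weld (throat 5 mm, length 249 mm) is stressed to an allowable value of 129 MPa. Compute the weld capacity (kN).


Strength = throat * length * allowable stress
= 5 * 249 * 129 N
= 160605 N
= 160.6 kN

160.6 kN


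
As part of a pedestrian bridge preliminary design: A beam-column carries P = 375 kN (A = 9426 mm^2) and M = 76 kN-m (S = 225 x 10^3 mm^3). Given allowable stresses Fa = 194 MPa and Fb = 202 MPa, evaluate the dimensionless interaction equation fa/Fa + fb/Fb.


f_a = P / A = 375000.0 / 9426 = 39.7836 MPa
f_b = M / S = 76000000.0 / 225000.0 = 337.7778 MPa
Ratio = f_a / Fa + f_b / Fb
= 39.7836 / 194 + 337.7778 / 202
= 1.8772 (dimensionless)

1.8772 (dimensionless)


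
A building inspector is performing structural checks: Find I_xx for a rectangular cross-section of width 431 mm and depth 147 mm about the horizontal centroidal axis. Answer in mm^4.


I = b * h^3 / 12
= 431 * 147^3 / 12
= 431 * 3176523 / 12
= 114090117.75 mm^4

114090117.75 mm^4


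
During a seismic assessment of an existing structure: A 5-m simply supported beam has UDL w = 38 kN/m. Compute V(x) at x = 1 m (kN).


R_A = w * L / 2 = 38 * 5 / 2 = 95.0 kN
V(x) = R_A - w * x = 95.0 - 38 * 1
= 57.0 kN

57.0 kN


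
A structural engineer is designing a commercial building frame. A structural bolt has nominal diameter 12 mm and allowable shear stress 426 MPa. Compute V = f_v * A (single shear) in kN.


A = pi * d^2 / 4 = pi * 12^2 / 4 = 113.0973 mm^2
V = f_v * A / 1000 = 426 * 113.0973 / 1000
= 48.1795 kN

48.1795 kN


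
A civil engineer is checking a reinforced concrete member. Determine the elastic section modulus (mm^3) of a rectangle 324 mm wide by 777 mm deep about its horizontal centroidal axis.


S = b * h^2 / 6
= 324 * 777^2 / 6
= 324 * 603729 / 6
= 32601366.0 mm^3

32601366.0 mm^3


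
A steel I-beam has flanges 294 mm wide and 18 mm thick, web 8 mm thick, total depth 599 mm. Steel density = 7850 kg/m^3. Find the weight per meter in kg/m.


A_flanges = 2 * 294 * 18 = 10584 mm^2
A_web = (599 - 2 * 18) * 8 = 4504 mm^2
A_total = 10584 + 4504 = 15088 mm^2 = 0.015088 m^2
Weight = rho * A = 7850 * 0.015088 = 118.4408 kg/m

118.4408 kg/m


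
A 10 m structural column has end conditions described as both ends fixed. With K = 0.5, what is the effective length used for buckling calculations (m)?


L_eff = K * L
= 0.5 * 10
= 5.0 m

5.0 m


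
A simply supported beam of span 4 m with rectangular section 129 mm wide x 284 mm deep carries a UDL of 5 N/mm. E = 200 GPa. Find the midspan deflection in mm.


I = 129 * 284^3 / 12 = 246242768.0 mm^4
L = 4000.0 mm, w = 5 N/mm, E = 200000.0 MPa
delta = 5 * w * L^4 / (384 * E * I)
= 5 * 5 * 4000.0^4 / (384 * 200000.0 * 246242768.0)
= 0.3384 mm

0.3384 mm


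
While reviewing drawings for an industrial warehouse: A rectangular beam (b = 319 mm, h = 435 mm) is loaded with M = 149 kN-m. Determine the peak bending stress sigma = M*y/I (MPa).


I = b * h^3 / 12 = 319 * 435^3 / 12 = 2188150593.75 mm^4
y = h / 2 = 435 / 2 = 217.5 mm
M = 149 kN-m = 149000000.0 N-mm
sigma = M * y / I = 149000000.0 * 217.5 / 2188150593.75
= 14.81 MPa

14.81 MPa


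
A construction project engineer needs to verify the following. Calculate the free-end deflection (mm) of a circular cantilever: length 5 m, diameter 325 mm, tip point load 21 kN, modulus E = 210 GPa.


I = pi * d^4 / 64 = pi * 325^4 / 64 = 547650316.04 mm^4
L = 5000.0 mm, P = 21000.0 N, E = 210000.0 MPa
delta = P * L^3 / (3 * E * I)
= 21000.0 * 5000.0^3 / (3 * 210000.0 * 547650316.04)
= 7.6083 mm

7.6083 mm


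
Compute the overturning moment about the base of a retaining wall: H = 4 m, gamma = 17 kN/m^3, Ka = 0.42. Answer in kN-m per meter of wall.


Pa = 0.5 * Ka * gamma * H^2
= 0.5 * 0.42 * 17 * 4^2
= 57.12 kN/m
Arm = H / 3 = 4 / 3 = 1.3333 m
Mo = Pa * arm = Pa * H / 3 = 57.12 * 4 / 3 = 76.16 kN-m/m

76.16 kN-m/m


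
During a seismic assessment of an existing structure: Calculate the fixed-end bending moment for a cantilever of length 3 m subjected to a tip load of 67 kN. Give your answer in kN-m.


For a cantilever with a point load at the free end:
M_max = P * L = 67 * 3 = 201 kN-m

201 kN-m


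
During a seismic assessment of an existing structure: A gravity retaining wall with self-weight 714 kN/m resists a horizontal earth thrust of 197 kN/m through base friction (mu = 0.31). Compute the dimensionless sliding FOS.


Resisting force = mu * W = 0.31 * 714 = 221.34 kN/m
FOS = Resisting / Driving = 221.34 / 197
= 1.1236 (dimensionless)

1.1236 (dimensionless)


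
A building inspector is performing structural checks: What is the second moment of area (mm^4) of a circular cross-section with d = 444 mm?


r = d / 2 = 444 / 2 = 222.0 mm
I = pi * r^4 / 4 = pi * 222.0^4 / 4
= 1907663539.08 mm^4

1907663539.08 mm^4


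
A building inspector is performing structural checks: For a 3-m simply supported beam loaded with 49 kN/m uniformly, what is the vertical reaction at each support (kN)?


Total load = w * L = 49 * 3 = 147 kN
By symmetry, each reaction R = total / 2 = 147 / 2 = 73.5 kN

73.5 kN


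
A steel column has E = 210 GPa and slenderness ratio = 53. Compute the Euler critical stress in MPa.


sigma_cr = pi^2 * E / lambda^2
= 9.8696 * 210000.0 / 53^2
= 9.8696 * 210000.0 / 2809
= 737.8487 MPa

737.8487 MPa


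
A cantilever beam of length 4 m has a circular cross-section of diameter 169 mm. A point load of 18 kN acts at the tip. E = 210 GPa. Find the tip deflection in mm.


I = pi * d^4 / 64 = pi * 169^4 / 64 = 40042088.13 mm^4
L = 4000.0 mm, P = 18000.0 N, E = 210000.0 MPa
delta = P * L^3 / (3 * E * I)
= 18000.0 * 4000.0^3 / (3 * 210000.0 * 40042088.13)
= 45.6662 mm

45.6662 mm


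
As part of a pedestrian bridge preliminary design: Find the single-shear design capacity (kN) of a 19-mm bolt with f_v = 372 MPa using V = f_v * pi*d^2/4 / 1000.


A = pi * d^2 / 4 = pi * 19^2 / 4 = 283.5287 mm^2
V = f_v * A / 1000 = 372 * 283.5287 / 1000
= 105.4727 kN

105.4727 kN


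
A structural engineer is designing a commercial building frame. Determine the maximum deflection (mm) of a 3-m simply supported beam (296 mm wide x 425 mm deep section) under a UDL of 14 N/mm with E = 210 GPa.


I = 296 * 425^3 / 12 = 1893552083.33 mm^4
L = 3000.0 mm, w = 14 N/mm, E = 210000.0 MPa
delta = 5 * w * L^4 / (384 * E * I)
= 5 * 14 * 3000.0^4 / (384 * 210000.0 * 1893552083.33)
= 0.0371 mm

0.0371 mm


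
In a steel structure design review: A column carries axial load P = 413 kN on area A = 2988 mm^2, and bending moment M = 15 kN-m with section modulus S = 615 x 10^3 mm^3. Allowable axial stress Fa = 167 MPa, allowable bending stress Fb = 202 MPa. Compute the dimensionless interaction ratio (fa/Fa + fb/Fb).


f_a = P / A = 413000.0 / 2988 = 138.2195 MPa
f_b = M / S = 15000000.0 / 615000.0 = 24.3902 MPa
Ratio = f_a / Fa + f_b / Fb
= 138.2195 / 167 + 24.3902 / 202
= 0.9484 (dimensionless)

0.9484 (dimensionless)


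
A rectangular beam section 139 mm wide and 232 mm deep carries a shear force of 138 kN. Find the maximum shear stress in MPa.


A = b * h = 139 * 232 = 32248 mm^2
V = 138 kN = 138000.0 N
tau_max = 1.5 * V / A = 1.5 * 138000.0 / 32248
= 6.419 MPa

6.419 MPa


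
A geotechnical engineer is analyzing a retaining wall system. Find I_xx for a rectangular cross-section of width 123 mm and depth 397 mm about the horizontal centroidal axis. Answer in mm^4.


I = b * h^3 / 12
= 123 * 397^3 / 12
= 123 * 62570773 / 12
= 641350423.25 mm^4

641350423.25 mm^4


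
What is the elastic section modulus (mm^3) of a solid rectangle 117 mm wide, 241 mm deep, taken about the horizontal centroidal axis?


S = b * h^2 / 6
= 117 * 241^2 / 6
= 117 * 58081 / 6
= 1132579.5 mm^3

1132579.5 mm^3


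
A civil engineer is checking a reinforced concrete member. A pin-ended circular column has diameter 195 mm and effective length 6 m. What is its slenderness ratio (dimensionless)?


Radius of gyration r = d / 4 = 195 / 4 = 48.75 mm
L_eff = 6000.0 mm
Slenderness ratio = L / r = 6000.0 / 48.75 = 123.08 (dimensionless)

123.08 (dimensionless)


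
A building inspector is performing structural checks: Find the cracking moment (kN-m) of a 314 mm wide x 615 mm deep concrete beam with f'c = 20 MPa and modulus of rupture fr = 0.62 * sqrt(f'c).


fr = 0.62 * sqrt(20) = 0.62 * 4.4721 = 2.7727 MPa
I = 314 * 615^3 / 12 = 6086585812.5 mm^4
y_t = 307.5 mm
M_cr = fr * I / y_t = 2.7727 * 6086585812.5 / 307.5 N-mm
= 54.8827 kN-m

54.8827 kN-m


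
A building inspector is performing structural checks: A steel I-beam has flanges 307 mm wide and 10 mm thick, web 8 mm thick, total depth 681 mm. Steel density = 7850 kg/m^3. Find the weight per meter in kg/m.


A_flanges = 2 * 307 * 10 = 6140 mm^2
A_web = (681 - 2 * 10) * 8 = 5288 mm^2
A_total = 6140 + 5288 = 11428 mm^2 = 0.011428 m^2
Weight = rho * A = 7850 * 0.011428 = 89.7098 kg/m

89.7098 kg/m


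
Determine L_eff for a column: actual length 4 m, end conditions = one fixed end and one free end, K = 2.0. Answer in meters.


L_eff = K * L
= 2.0 * 4
= 8.0 m

8.0 m


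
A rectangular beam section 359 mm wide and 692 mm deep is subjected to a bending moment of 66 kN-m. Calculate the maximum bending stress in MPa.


I = b * h^3 / 12 = 359 * 692^3 / 12 = 9913602149.33 mm^4
y = h / 2 = 692 / 2 = 346.0 mm
M = 66 kN-m = 66000000.0 N-mm
sigma = M * y / I = 66000000.0 * 346.0 / 9913602149.33
= 2.3 MPa

2.3 MPa


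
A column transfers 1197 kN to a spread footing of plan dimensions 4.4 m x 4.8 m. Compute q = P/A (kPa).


A = 4.4 * 4.8 = 21.12 m^2
q = P / A = 1197 / 21.12
= 56.6761 kPa

56.6761 kPa


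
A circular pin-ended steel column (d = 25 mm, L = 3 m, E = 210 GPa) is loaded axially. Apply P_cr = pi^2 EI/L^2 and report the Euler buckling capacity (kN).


I = pi * d^4 / 64 = 19174.76 mm^4
L = 3000.0 mm
P_cr = pi^2 * E * I / L^2
= 9.8696 * 210000.0 * 19174.76 / 3000.0^2
= 4415.77 N = 4.4158 kN

4.4158 kN


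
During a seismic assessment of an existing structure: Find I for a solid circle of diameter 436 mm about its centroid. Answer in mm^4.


r = d / 2 = 436 / 2 = 218.0 mm
I = pi * r^4 / 4 = pi * 218.0^4 / 4
= 1773845766.37 mm^4

1773845766.37 mm^4


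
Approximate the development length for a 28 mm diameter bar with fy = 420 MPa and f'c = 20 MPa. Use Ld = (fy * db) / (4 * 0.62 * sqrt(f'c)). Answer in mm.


Ld = (fy * db) / (4 * 0.62 * sqrt(f'c))
= (420 * 28) / (4 * 0.62 * sqrt(20))
= 11760 / 11.0909
= 1060.33 mm

1060.33 mm


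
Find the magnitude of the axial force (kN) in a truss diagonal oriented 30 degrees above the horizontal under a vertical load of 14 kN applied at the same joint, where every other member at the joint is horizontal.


At the joint, only the diagonal has a vertical component, so vertical equilibrium gives:
F * sin(30) = 14
F = 14 / sin(30)
= 14 / 0.5
= 28.0 kN

28.0 kN


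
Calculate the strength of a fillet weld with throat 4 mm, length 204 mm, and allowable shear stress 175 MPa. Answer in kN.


Strength = throat * length * allowable stress
= 4 * 204 * 175 N
= 142800 N
= 142.8 kN

142.8 kN


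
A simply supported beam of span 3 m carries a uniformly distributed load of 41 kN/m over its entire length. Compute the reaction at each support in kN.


Total load = w * L = 41 * 3 = 123 kN
By symmetry, each reaction R = total / 2 = 123 / 2 = 61.5 kN

61.5 kN


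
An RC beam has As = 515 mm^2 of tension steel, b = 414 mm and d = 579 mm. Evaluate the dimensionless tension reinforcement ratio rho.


rho = As / (b * d)
= 515 / (414 * 579)
= 515 / 239706
= 0.002148 (dimensionless)

0.002148 (dimensionless)


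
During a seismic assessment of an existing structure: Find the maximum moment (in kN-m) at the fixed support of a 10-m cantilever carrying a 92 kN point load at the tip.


For a cantilever with a point load at the free end:
M_max = P * L = 92 * 10 = 920 kN-m

920 kN-m


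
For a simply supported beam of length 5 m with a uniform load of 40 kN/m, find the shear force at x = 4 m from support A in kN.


R_A = w * L / 2 = 40 * 5 / 2 = 100.0 kN
V(x) = R_A - w * x = 100.0 - 40 * 4
= -60.0 kN

-60.0 kN


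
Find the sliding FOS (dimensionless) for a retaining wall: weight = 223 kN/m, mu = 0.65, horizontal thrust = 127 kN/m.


Resisting force = mu * W = 0.65 * 223 = 144.95 kN/m
FOS = Resisting / Driving = 144.95 / 127
= 1.1413 (dimensionless)

1.1413 (dimensionless)


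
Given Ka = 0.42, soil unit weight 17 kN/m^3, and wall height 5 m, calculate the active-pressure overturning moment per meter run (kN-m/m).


Pa = 0.5 * Ka * gamma * H^2
= 0.5 * 0.42 * 17 * 5^2
= 89.25 kN/m
Arm = H / 3 = 5 / 3 = 1.6667 m
Mo = Pa * arm = Pa * H / 3 = 89.25 * 5 / 3 = 148.75 kN-m/m

148.75 kN-m/m


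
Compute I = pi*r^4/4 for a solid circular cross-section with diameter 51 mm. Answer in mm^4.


r = d / 2 = 51 / 2 = 25.5 mm
I = pi * r^4 / 4 = pi * 25.5^4 / 4
= 332086.03 mm^4

332086.03 mm^4


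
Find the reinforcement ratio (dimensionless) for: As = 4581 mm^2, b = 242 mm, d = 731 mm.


rho = As / (b * d)
= 4581 / (242 * 731)
= 4581 / 176902
= 0.025896 (dimensionless)

0.025896 (dimensionless)


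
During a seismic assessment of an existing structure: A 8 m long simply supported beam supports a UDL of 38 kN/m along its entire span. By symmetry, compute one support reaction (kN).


Total load = w * L = 38 * 8 = 304 kN
By symmetry, each reaction R = total / 2 = 304 / 2 = 152.0 kN

152.0 kN


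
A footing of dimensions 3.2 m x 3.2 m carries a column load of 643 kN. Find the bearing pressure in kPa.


A = 3.2 * 3.2 = 10.24 m^2
q = P / A = 643 / 10.24
= 62.793 kPa

62.793 kPa


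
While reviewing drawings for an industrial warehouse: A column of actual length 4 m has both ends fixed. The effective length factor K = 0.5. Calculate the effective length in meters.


L_eff = K * L
= 0.5 * 4
= 2.0 m

2.0 m


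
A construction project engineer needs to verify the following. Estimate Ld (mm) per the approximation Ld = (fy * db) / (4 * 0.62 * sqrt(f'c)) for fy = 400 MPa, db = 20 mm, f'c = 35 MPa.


Ld = (fy * db) / (4 * 0.62 * sqrt(f'c))
= (400 * 20) / (4 * 0.62 * sqrt(35))
= 8000 / 14.6719
= 545.26 mm

545.26 mm


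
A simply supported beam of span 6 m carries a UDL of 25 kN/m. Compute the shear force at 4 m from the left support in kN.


R_A = w * L / 2 = 25 * 6 / 2 = 75.0 kN
V(x) = R_A - w * x = 75.0 - 25 * 4
= -25.0 kN

-25.0 kN


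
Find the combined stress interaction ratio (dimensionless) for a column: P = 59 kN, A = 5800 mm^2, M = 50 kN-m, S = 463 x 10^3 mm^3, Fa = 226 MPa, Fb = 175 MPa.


f_a = P / A = 59000.0 / 5800 = 10.1724 MPa
f_b = M / S = 50000000.0 / 463000.0 = 107.9914 MPa
Ratio = f_a / Fa + f_b / Fb
= 10.1724 / 226 + 107.9914 / 175
= 0.6621 (dimensionless)

0.6621 (dimensionless)


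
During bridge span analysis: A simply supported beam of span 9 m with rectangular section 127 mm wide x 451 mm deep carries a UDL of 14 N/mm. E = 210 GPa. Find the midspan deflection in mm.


I = 127 * 451^3 / 12 = 970849923.08 mm^4
L = 9000.0 mm, w = 14 N/mm, E = 210000.0 MPa
delta = 5 * w * L^4 / (384 * E * I)
= 5 * 14 * 9000.0^4 / (384 * 210000.0 * 970849923.08)
= 5.8663 mm

5.8663 mm


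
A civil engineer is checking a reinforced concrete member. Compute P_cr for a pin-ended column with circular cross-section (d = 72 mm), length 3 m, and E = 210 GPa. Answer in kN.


I = pi * d^4 / 64 = 1319167.32 mm^4
L = 3000.0 mm
P_cr = pi^2 * E * I / L^2
= 9.8696 * 210000.0 * 1319167.32 / 3000.0^2
= 303792.06 N = 303.7921 kN

303.7921 kN


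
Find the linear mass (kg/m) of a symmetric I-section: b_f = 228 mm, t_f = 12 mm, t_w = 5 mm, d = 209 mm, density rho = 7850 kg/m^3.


A_flanges = 2 * 228 * 12 = 5472 mm^2
A_web = (209 - 2 * 12) * 5 = 925 mm^2
A_total = 5472 + 925 = 6397 mm^2 = 0.006397 m^2
Weight = rho * A = 7850 * 0.006397 = 50.2165 kg/m

50.2165 kg/m


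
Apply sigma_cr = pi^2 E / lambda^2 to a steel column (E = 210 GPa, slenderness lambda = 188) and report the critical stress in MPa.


sigma_cr = pi^2 * E / lambda^2
= 9.8696 * 210000.0 / 188^2
= 9.8696 * 210000.0 / 35344
= 58.6413 MPa

58.6413 MPa


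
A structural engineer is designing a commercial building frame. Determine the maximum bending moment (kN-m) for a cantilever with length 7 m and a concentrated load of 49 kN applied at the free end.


For a cantilever with a point load at the free end:
M_max = P * L = 49 * 7 = 343 kN-m

343 kN-m


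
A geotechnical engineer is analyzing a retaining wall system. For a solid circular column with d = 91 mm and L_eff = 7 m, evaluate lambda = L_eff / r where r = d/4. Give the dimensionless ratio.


Radius of gyration r = d / 4 = 91 / 4 = 22.75 mm
L_eff = 7000.0 mm
Slenderness ratio = L / r = 7000.0 / 22.75 = 307.69 (dimensionless)

307.69 (dimensionless)


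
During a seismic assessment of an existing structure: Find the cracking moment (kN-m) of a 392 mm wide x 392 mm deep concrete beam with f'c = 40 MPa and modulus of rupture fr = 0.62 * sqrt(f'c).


fr = 0.62 * sqrt(40) = 0.62 * 6.3246 = 3.9212 MPa
I = 392 * 392^3 / 12 = 1967718741.33 mm^4
y_t = 196.0 mm
M_cr = fr * I / y_t = 3.9212 * 1967718741.33 / 196.0 N-mm
= 39.3667 kN-m

39.3667 kN-m


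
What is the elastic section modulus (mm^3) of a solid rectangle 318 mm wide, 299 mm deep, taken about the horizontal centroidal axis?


S = b * h^2 / 6
= 318 * 299^2 / 6
= 318 * 89401 / 6
= 4738253.0 mm^3

4738253.0 mm^3


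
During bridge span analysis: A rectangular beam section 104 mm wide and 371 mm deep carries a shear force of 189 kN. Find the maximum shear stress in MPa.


A = b * h = 104 * 371 = 38584 mm^2
V = 189 kN = 189000.0 N
tau_max = 1.5 * V / A = 1.5 * 189000.0 / 38584
= 7.3476 MPa

7.3476 MPa


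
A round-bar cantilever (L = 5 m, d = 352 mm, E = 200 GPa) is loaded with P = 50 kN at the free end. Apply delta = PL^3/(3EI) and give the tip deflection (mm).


I = pi * d^4 / 64 = pi * 352^4 / 64 = 753599414.95 mm^4
L = 5000.0 mm, P = 50000.0 N, E = 200000.0 MPa
delta = P * L^3 / (3 * E * I)
= 50000.0 * 5000.0^3 / (3 * 200000.0 * 753599414.95)
= 13.8226 mm

13.8226 mm


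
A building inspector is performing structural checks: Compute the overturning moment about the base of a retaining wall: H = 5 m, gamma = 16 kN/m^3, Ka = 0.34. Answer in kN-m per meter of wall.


Pa = 0.5 * Ka * gamma * H^2
= 0.5 * 0.34 * 16 * 5^2
= 68.0 kN/m
Arm = H / 3 = 5 / 3 = 1.6667 m
Mo = Pa * arm = Pa * H / 3 = 68.0 * 5 / 3 = 113.3333 kN-m/m

113.3333 kN-m/m


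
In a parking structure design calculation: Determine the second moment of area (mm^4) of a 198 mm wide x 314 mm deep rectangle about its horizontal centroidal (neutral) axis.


I = b * h^3 / 12
= 198 * 314^3 / 12
= 198 * 30959144 / 12
= 510825876.0 mm^4

510825876.0 mm^4


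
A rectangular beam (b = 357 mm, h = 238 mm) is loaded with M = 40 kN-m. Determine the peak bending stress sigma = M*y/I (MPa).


I = b * h^3 / 12 = 357 * 238^3 / 12 = 401067842.0 mm^4
y = h / 2 = 238 / 2 = 119.0 mm
M = 40 kN-m = 40000000.0 N-mm
sigma = M * y / I = 40000000.0 * 119.0 / 401067842.0
= 11.87 MPa

11.87 MPa


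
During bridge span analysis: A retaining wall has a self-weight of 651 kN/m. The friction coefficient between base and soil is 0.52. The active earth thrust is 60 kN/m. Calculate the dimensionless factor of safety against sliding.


Resisting force = mu * W = 0.52 * 651 = 338.52 kN/m
FOS = Resisting / Driving = 338.52 / 60
= 5.642 (dimensionless)

5.642 (dimensionless)


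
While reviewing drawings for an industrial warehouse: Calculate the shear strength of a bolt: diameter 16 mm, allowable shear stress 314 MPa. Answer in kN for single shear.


A = pi * d^2 / 4 = pi * 16^2 / 4 = 201.0619 mm^2
V = f_v * A / 1000 = 314 * 201.0619 / 1000
= 63.1334 kN

63.1334 kN


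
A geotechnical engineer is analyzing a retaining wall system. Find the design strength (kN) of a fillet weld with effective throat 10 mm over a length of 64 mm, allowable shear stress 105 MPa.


Strength = throat * length * allowable stress
= 10 * 64 * 105 N
= 67200 N
= 67.2 kN

67.2 kN


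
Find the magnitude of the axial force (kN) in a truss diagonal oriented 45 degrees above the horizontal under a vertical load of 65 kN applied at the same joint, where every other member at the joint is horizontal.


At the joint, only the diagonal has a vertical component, so vertical equilibrium gives:
F * sin(45) = 65
F = 65 / sin(45)
= 65 / 0.707107
= 91.92 kN

91.92 kN


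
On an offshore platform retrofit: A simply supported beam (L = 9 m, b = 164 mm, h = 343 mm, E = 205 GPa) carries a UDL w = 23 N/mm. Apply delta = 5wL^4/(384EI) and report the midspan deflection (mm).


I = 164 * 343^3 / 12 = 551499295.67 mm^4
L = 9000.0 mm, w = 23 N/mm, E = 205000.0 MPa
delta = 5 * w * L^4 / (384 * E * I)
= 5 * 23 * 9000.0^4 / (384 * 205000.0 * 551499295.67)
= 17.3795 mm

17.3795 mm


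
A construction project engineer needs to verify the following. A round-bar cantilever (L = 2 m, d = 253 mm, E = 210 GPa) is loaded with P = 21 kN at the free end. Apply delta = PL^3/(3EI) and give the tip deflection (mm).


I = pi * d^4 / 64 = pi * 253^4 / 64 = 201118482.47 mm^4
L = 2000.0 mm, P = 21000.0 N, E = 210000.0 MPa
delta = P * L^3 / (3 * E * I)
= 21000.0 * 2000.0^3 / (3 * 210000.0 * 201118482.47)
= 1.3259 mm

1.3259 mm


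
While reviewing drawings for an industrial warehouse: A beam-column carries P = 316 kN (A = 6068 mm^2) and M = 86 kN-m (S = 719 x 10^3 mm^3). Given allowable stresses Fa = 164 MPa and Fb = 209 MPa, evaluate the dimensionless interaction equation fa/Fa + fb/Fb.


f_a = P / A = 316000.0 / 6068 = 52.0765 MPa
f_b = M / S = 86000000.0 / 719000.0 = 119.6106 MPa
Ratio = f_a / Fa + f_b / Fb
= 52.0765 / 164 + 119.6106 / 209
= 0.8898 (dimensionless)

0.8898 (dimensionless)


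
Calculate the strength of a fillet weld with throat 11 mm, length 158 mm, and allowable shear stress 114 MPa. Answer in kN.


Strength = throat * length * allowable stress
= 11 * 158 * 114 N
= 198132 N
= 198.13 kN

198.13 kN


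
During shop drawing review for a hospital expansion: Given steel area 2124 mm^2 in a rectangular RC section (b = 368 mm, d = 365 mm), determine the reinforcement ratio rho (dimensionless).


rho = As / (b * d)
= 2124 / (368 * 365)
= 2124 / 134320
= 0.015813 (dimensionless)

0.015813 (dimensionless)


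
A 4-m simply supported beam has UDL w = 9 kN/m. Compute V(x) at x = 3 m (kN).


R_A = w * L / 2 = 9 * 4 / 2 = 18.0 kN
V(x) = R_A - w * x = 18.0 - 9 * 3
= -9.0 kN

-9.0 kN


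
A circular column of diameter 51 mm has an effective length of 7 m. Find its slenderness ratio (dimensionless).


Radius of gyration r = d / 4 = 51 / 4 = 12.75 mm
L_eff = 7000.0 mm
Slenderness ratio = L / r = 7000.0 / 12.75 = 549.02 (dimensionless)

549.02 (dimensionless)


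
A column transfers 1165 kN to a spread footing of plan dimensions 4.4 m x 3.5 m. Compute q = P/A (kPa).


A = 4.4 * 3.5 = 15.4 m^2
q = P / A = 1165 / 15.4
= 75.6494 kPa

75.6494 kPa


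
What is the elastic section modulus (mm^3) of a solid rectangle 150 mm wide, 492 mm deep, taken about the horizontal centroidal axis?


S = b * h^2 / 6
= 150 * 492^2 / 6
= 150 * 242064 / 6
= 6051600.0 mm^3

6051600.0 mm^3


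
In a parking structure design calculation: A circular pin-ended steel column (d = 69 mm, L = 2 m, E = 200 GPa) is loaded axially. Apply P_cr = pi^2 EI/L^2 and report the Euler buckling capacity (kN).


I = pi * d^4 / 64 = 1112669.7 mm^4
L = 2000.0 mm
P_cr = pi^2 * E * I / L^2
= 9.8696 * 200000.0 * 1112669.7 / 2000.0^2
= 549080.49 N = 549.0805 kN

549.0805 kN


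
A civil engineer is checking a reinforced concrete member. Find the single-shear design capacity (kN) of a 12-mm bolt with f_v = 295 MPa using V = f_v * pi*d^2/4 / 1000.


A = pi * d^2 / 4 = pi * 12^2 / 4 = 113.0973 mm^2
V = f_v * A / 1000 = 295 * 113.0973 / 1000
= 33.3637 kN

33.3637 kN


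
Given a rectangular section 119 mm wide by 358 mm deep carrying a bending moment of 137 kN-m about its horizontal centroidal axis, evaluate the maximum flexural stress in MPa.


I = b * h^3 / 12 = 119 * 358^3 / 12 = 455003560.67 mm^4
y = h / 2 = 358 / 2 = 179.0 mm
M = 137 kN-m = 137000000.0 N-mm
sigma = M * y / I = 137000000.0 * 179.0 / 455003560.67
= 53.9 MPa

53.9 MPa


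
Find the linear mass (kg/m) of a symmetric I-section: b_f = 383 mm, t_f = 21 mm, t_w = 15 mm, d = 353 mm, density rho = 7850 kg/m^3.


A_flanges = 2 * 383 * 21 = 16086 mm^2
A_web = (353 - 2 * 21) * 15 = 4665 mm^2
A_total = 16086 + 4665 = 20751 mm^2 = 0.020751 m^2
Weight = rho * A = 7850 * 0.020751 = 162.8954 kg/m

162.8954 kg/m


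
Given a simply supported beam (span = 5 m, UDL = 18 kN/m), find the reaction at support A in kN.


Total load = w * L = 18 * 5 = 90 kN
By symmetry, each reaction R = total / 2 = 90 / 2 = 45.0 kN

45.0 kN


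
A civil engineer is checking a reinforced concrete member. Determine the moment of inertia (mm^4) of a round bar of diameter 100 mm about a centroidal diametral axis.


r = d / 2 = 100 / 2 = 50.0 mm
I = pi * r^4 / 4 = pi * 50.0^4 / 4
= 4908738.52 mm^4

4908738.52 mm^4


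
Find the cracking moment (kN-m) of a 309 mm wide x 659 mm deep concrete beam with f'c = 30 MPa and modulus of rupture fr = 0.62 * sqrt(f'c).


fr = 0.62 * sqrt(30) = 0.62 * 5.4772 = 3.3959 MPa
I = 309 * 659^3 / 12 = 7369422859.25 mm^4
y_t = 329.5 mm
M_cr = fr * I / y_t = 3.3959 * 7369422859.25 / 329.5 N-mm
= 75.9505 kN-m

75.9505 kN-m


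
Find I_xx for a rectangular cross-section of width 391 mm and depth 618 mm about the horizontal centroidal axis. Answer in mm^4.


I = b * h^3 / 12
= 391 * 618^3 / 12
= 391 * 236029032 / 12
= 7690612626.0 mm^4

7690612626.0 mm^4


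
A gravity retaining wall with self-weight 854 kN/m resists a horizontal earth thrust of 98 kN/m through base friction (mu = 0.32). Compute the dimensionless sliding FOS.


Resisting force = mu * W = 0.32 * 854 = 273.28 kN/m
FOS = Resisting / Driving = 273.28 / 98
= 2.7886 (dimensionless)

2.7886 (dimensionless)


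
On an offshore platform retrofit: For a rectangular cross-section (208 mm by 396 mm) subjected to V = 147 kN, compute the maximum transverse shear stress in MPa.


A = b * h = 208 * 396 = 82368 mm^2
V = 147 kN = 147000.0 N
tau_max = 1.5 * V / A = 1.5 * 147000.0 / 82368
= 2.677 MPa

2.677 MPa


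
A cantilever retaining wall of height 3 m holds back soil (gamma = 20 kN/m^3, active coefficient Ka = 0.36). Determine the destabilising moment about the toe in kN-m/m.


Pa = 0.5 * Ka * gamma * H^2
= 0.5 * 0.36 * 20 * 3^2
= 32.4 kN/m
Arm = H / 3 = 3 / 3 = 1.0 m
Mo = Pa * arm = Pa * H / 3 = 32.4 * 3 / 3 = 32.4 kN-m/m

32.4 kN-m/m


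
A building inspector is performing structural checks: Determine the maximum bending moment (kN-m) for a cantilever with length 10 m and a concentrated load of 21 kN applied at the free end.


For a cantilever with a point load at the free end:
M_max = P * L = 21 * 10 = 210 kN-m

210 kN-m


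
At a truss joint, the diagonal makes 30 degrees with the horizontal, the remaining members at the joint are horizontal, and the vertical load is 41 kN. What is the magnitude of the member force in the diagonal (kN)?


At the joint, only the diagonal has a vertical component, so vertical equilibrium gives:
F * sin(30) = 41
F = 41 / sin(30)
= 41 / 0.5
= 82.0 kN

82.0 kN


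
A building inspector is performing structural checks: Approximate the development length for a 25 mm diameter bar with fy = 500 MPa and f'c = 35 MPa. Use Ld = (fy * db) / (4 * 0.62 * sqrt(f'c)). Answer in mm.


Ld = (fy * db) / (4 * 0.62 * sqrt(f'c))
= (500 * 25) / (4 * 0.62 * sqrt(35))
= 12500 / 14.6719
= 851.97 mm

851.97 mm


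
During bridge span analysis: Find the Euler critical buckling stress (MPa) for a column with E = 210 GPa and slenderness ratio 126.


sigma_cr = pi^2 * E / lambda^2
= 9.8696 * 210000.0 / 126^2
= 9.8696 * 210000.0 / 15876
= 130.5503 MPa

130.5503 MPa


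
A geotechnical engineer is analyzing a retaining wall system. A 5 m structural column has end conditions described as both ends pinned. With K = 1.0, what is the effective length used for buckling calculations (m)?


L_eff = K * L
= 1.0 * 5
= 5.0 m

5.0 m


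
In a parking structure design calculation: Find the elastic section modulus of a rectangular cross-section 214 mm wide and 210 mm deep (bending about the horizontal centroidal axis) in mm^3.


S = b * h^2 / 6
= 214 * 210^2 / 6
= 214 * 44100 / 6
= 1572900.0 mm^3

1572900.0 mm^3


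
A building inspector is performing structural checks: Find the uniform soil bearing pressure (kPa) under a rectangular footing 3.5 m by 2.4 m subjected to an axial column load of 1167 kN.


A = 3.5 * 2.4 = 8.4 m^2
q = P / A = 1167 / 8.4
= 138.9286 kPa

138.9286 kPa


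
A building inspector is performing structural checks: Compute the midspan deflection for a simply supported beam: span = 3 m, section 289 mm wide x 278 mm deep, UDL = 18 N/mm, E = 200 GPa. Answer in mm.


I = 289 * 278^3 / 12 = 517429260.67 mm^4
L = 3000.0 mm, w = 18 N/mm, E = 200000.0 MPa
delta = 5 * w * L^4 / (384 * E * I)
= 5 * 18 * 3000.0^4 / (384 * 200000.0 * 517429260.67)
= 0.1834 mm

0.1834 mm


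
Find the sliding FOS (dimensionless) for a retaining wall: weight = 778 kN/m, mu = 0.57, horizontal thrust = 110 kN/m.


Resisting force = mu * W = 0.57 * 778 = 443.46 kN/m
FOS = Resisting / Driving = 443.46 / 110
= 4.0315 (dimensionless)

4.0315 (dimensionless)


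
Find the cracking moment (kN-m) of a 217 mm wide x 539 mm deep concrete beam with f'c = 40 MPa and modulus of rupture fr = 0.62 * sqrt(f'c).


fr = 0.62 * sqrt(40) = 0.62 * 6.3246 = 3.9212 MPa
I = 217 * 539^3 / 12 = 2831683976.92 mm^4
y_t = 269.5 mm
M_cr = fr * I / y_t = 3.9212 * 2831683976.92 / 269.5 N-mm
= 41.201 kN-m

41.201 kN-m


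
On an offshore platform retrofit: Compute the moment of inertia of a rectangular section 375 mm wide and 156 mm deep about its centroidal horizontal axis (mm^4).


I = b * h^3 / 12
= 375 * 156^3 / 12
= 375 * 3796416 / 12
= 118638000.0 mm^4

118638000.0 mm^4


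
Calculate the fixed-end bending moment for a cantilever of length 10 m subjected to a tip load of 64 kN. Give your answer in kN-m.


For a cantilever with a point load at the free end:
M_max = P * L = 64 * 10 = 640 kN-m

640 kN-m


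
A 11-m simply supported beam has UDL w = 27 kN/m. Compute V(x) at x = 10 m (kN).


R_A = w * L / 2 = 27 * 11 / 2 = 148.5 kN
V(x) = R_A - w * x = 148.5 - 27 * 10
= -121.5 kN

-121.5 kN


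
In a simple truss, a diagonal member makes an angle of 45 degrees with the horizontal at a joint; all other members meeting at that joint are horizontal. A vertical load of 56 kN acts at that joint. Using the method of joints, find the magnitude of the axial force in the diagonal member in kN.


At the joint, only the diagonal has a vertical component, so vertical equilibrium gives:
F * sin(45) = 56
F = 56 / sin(45)
= 56 / 0.707107
= 79.2 kN

79.2 kN


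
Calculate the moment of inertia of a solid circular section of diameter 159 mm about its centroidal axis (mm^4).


r = d / 2 = 159 / 2 = 79.5 mm
I = pi * r^4 / 4 = pi * 79.5^4 / 4
= 31373169.51 mm^4

31373169.51 mm^4


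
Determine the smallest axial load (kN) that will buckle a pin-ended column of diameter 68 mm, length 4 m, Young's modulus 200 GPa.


I = pi * d^4 / 64 = 1049555.84 mm^4
L = 4000.0 mm
P_cr = pi^2 * E * I / L^2
= 9.8696 * 200000.0 * 1049555.84 / 4000.0^2
= 129483.76 N = 129.4838 kN

129.4838 kN


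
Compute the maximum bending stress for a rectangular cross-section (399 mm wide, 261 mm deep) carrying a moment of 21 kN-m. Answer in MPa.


I = b * h^3 / 12 = 399 * 261^3 / 12 = 591171068.25 mm^4
y = h / 2 = 261 / 2 = 130.5 mm
M = 21 kN-m = 21000000.0 N-mm
sigma = M * y / I = 21000000.0 * 130.5 / 591171068.25
= 4.64 MPa

4.64 MPa


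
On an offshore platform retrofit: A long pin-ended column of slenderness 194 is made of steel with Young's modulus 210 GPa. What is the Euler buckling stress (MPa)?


sigma_cr = pi^2 * E / lambda^2
= 9.8696 * 210000.0 / 194^2
= 9.8696 * 210000.0 / 37636
= 55.0701 MPa

55.0701 MPa


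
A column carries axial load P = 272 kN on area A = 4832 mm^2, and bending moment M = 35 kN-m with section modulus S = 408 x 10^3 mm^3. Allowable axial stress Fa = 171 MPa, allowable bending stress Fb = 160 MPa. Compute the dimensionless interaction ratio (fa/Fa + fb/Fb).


f_a = P / A = 272000.0 / 4832 = 56.2914 MPa
f_b = M / S = 35000000.0 / 408000.0 = 85.7843 MPa
Ratio = f_a / Fa + f_b / Fb
= 56.2914 / 171 + 85.7843 / 160
= 0.8653 (dimensionless)

0.8653 (dimensionless)


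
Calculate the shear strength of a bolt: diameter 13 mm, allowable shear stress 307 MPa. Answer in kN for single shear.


A = pi * d^2 / 4 = pi * 13^2 / 4 = 132.7323 mm^2
V = f_v * A / 1000 = 307 * 132.7323 / 1000
= 40.7488 kN

40.7488 kN


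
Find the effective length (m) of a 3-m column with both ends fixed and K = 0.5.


L_eff = K * L
= 0.5 * 3
= 1.5 m

1.5 m


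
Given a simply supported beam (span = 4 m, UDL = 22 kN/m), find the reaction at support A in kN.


Total load = w * L = 22 * 4 = 88 kN
By symmetry, each reaction R = total / 2 = 88 / 2 = 44.0 kN

44.0 kN


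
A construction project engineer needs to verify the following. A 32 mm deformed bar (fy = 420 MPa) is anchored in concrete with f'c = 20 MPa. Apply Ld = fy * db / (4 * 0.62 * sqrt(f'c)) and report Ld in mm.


Ld = (fy * db) / (4 * 0.62 * sqrt(f'c))
= (420 * 32) / (4 * 0.62 * sqrt(20))
= 13440 / 11.0909
= 1211.8 mm

1211.8 mm
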